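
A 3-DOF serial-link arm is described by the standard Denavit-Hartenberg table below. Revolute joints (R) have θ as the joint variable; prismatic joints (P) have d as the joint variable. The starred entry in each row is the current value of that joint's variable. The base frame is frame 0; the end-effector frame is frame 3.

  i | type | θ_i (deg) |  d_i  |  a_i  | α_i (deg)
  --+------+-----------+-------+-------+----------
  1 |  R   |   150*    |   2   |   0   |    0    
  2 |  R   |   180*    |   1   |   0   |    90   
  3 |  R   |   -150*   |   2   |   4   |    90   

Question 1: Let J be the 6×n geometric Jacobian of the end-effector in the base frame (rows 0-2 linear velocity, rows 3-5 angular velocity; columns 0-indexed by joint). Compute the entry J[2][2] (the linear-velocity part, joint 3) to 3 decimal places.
axis z_2 = (-0.5000,-0.8660,0.0000); lever o_n−o_2 = (-4.0000,0.0000,-2.0000)
cross product → J_v[:, 2] = (1.7321,-1.0000,-3.4641)
J_ω[:, 2] = z_2
entry J[2][2] = -3.4641

-3.464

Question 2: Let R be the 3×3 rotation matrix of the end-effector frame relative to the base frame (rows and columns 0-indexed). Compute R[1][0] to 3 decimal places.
0.433

End-effector x-axis (col 0 of R) = (-0.7500,0.4330,-0.5000)
R[1][0] = 0.4330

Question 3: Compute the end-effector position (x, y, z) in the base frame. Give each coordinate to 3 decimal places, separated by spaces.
-4.000 0.000 1.000

after link 1: o_1 = (0.0000, 0.0000, 2.0000)
after link 2: o_2 = (0.0000, 0.0000, 3.0000)
after link 3: o_3 = (-4.0000, 0.0000, 1.0000)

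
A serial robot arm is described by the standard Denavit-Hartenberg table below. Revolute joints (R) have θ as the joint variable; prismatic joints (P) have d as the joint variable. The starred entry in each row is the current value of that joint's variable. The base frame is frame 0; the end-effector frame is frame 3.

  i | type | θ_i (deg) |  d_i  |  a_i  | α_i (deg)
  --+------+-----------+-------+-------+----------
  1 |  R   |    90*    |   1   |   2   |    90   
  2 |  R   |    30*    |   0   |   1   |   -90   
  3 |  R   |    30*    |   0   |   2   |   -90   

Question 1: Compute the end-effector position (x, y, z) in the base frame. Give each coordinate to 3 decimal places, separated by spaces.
after link 1: o_1 = (0.0000, 2.0000, 1.0000)
after link 2: o_2 = (0.0000, 2.8660, 1.5000)
after link 3: o_3 = (-1.0000, 4.3660, 2.3660)

-1.000 4.366 2.366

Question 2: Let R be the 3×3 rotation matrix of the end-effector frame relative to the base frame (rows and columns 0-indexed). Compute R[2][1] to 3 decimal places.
-0.866

End-effector y-axis (col 1 of R) = (-0.0000,0.5000,-0.8660)
R[2][1] = -0.8660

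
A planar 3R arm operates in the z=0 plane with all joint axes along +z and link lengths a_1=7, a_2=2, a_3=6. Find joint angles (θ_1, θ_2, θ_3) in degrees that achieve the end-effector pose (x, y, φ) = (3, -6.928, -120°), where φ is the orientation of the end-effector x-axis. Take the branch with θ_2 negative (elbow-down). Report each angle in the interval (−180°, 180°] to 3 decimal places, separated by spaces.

0.002 -120.002 -0.000

wrist centre = target − a_3·(cos φ, sin φ) = (6.0000, -1.7318)
cos θ_2 = (38.9993−7²−2²)/(2·7·2) = -0.5000; θ_2 = -120.0017° (elbow-down)
β = atan2(-1.7318,6.0000) = -16.1003°; ψ = atan2(-1.7320,5.9999) = -16.1020°
θ_1 = β − ψ = 0.0017°
θ_3 = φ − θ_1 − θ_2 = -0.0000° (wrapped to (-180°,180°])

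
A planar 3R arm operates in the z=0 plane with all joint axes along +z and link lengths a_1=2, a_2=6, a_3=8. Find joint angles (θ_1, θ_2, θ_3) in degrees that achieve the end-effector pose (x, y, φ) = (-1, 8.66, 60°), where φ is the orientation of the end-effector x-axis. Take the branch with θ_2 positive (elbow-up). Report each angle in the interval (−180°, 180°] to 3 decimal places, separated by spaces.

60.000 120.002 -120.002

wrist centre = target − a_3·(cos φ, sin φ) = (-5.0000, 1.7318)
cos θ_2 = (27.9991−2²−6²)/(2·2·6) = -0.5000; θ_2 = 120.0024° (elbow-up)
β = atan2(1.7318,-5.0000) = 160.8960°; ψ = atan2(5.1960,-1.0002) = 100.8960°
θ_1 = β − ψ = 60.0000°
θ_3 = φ − θ_1 − θ_2 = -120.0024° (wrapped to (-180°,180°])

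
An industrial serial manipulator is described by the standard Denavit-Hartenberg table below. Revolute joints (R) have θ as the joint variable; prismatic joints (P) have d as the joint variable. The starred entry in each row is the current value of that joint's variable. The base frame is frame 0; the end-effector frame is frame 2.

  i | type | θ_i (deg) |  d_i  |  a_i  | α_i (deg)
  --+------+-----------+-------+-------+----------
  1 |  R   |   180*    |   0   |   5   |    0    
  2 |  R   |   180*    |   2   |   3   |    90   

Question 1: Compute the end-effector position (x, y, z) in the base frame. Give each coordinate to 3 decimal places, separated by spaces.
after link 1: o_1 = (-5.0000, 0.0000, 0.0000)
after link 2: o_2 = (-2.0000, -0.0000, 2.0000)

-2.000 -0.000 2.000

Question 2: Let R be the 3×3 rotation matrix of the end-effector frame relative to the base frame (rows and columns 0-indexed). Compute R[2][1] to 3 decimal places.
1.000

End-effector y-axis (col 1 of R) = (0.0000,0.0000,1.0000)
R[2][1] = 1.0000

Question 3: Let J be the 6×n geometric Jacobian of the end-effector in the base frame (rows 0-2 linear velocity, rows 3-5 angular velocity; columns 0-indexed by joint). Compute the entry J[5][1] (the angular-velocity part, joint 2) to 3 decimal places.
1.000

axis z_1 = (0.0000,0.0000,1.0000); lever o_n−o_1 = (3.0000,-0.0000,2.0000)
cross product → J_v[:, 1] = (0.0000,3.0000,-0.0000)
J_ω[:, 1] = z_1
entry J[5][1] = 1.0000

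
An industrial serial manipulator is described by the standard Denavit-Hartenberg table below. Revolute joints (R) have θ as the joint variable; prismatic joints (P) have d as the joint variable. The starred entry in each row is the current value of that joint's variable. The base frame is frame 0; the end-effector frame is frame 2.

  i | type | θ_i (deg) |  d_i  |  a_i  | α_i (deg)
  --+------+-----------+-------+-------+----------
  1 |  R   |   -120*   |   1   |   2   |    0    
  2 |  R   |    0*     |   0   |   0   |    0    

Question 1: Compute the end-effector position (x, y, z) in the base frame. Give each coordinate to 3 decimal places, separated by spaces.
-1.000 -1.732 1.000

after link 1: o_1 = (-1.0000, -1.7321, 1.0000)
after link 2: o_2 = (-1.0000, -1.7321, 1.0000)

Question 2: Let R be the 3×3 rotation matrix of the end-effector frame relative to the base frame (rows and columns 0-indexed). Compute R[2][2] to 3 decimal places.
1.000

End-effector z-axis (col 2 of R) = (0.0000,0.0000,1.0000)
R[2][2] = 1.0000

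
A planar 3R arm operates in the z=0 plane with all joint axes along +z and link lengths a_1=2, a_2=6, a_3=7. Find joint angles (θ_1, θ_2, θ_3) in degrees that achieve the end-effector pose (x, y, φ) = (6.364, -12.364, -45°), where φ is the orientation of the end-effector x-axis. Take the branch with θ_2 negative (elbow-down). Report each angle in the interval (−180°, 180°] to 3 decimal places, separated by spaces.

-45.002 -44.998 44.999

wrist centre = target − a_3·(cos φ, sin φ) = (1.4143, -7.4143)
cos θ_2 = (56.9713−2²−6²)/(2·2·6) = 0.7071; θ_2 = -44.9977° (elbow-down)
β = atan2(-7.4143,1.4143) = -79.2007°; ψ = atan2(-4.2425,6.2428) = -34.1991°
θ_1 = β − ψ = -45.0016°
θ_3 = φ − θ_1 − θ_2 = 44.9993° (wrapped to (-180°,180°])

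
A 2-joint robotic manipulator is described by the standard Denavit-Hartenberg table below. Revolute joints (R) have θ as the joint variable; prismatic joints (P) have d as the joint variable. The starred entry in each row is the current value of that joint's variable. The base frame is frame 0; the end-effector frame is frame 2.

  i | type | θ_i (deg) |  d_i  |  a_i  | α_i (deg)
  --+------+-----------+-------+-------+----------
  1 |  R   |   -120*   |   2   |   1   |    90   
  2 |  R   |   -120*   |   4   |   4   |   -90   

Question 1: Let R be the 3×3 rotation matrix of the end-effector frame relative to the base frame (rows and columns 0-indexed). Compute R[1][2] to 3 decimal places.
-0.750

End-effector z-axis (col 2 of R) = (-0.4330,-0.7500,-0.5000)
R[1][2] = -0.7500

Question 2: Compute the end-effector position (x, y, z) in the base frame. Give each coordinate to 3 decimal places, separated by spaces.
-2.964 2.866 -1.464

after link 1: o_1 = (-0.5000, -0.8660, 2.0000)
after link 2: o_2 = (-2.9641, 2.8660, -1.4641)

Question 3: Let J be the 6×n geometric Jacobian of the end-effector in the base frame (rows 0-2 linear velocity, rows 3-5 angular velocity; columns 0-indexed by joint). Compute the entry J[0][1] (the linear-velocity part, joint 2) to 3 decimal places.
-1.732

axis z_1 = (-0.8660,0.5000,0.0000); lever o_n−o_1 = (-2.4641,3.7321,-3.4641)
cross product → J_v[:, 1] = (-1.7321,-3.0000,-2.0000)
J_ω[:, 1] = z_1
entry J[0][1] = -1.7321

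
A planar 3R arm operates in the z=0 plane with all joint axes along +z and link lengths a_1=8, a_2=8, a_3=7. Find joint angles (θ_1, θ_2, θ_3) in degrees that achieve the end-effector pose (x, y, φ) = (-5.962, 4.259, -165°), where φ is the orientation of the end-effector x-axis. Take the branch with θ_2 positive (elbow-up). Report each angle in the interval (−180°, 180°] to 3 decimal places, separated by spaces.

14.998 134.998 45.003

wrist centre = target − a_3·(cos φ, sin φ) = (0.7995, 6.0707)
cos θ_2 = (37.4930−8²−8²)/(2·8·8) = -0.7071; θ_2 = 134.9983° (elbow-up)
β = atan2(6.0707,0.7995) = 82.4976°; ψ = atan2(5.6570,2.3433) = 67.4992°
θ_1 = β − ψ = 14.9985°
θ_3 = φ − θ_1 − θ_2 = 45.0032° (wrapped to (-180°,180°])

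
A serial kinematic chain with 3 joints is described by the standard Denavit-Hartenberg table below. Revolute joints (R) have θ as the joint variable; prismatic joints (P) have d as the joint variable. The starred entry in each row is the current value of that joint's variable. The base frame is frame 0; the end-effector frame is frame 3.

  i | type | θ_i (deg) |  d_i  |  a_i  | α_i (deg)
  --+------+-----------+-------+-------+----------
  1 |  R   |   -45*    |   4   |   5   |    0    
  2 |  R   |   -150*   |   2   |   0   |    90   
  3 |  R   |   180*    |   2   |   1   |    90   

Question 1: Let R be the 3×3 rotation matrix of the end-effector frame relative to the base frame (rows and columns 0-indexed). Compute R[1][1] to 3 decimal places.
0.966

End-effector y-axis (col 1 of R) = (0.2588,0.9659,0.0000)
R[1][1] = 0.9659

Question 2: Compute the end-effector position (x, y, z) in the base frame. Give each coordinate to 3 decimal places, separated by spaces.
5.019 -1.863 6.000

after link 1: o_1 = (3.5355, -3.5355, 4.0000)
after link 2: o_2 = (3.5355, -3.5355, 6.0000)
after link 3: o_3 = (5.0191, -1.8625, 6.0000)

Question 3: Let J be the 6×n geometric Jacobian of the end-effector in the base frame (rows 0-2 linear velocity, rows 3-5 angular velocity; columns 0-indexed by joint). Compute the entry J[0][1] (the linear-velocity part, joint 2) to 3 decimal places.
axis z_1 = (0.0000,0.0000,1.0000); lever o_n−o_1 = (1.4836,1.6730,2.0000)
cross product → J_v[:, 1] = (-1.6730,1.4836,0.0000)
J_ω[:, 1] = z_1
entry J[0][1] = -1.6730

-1.673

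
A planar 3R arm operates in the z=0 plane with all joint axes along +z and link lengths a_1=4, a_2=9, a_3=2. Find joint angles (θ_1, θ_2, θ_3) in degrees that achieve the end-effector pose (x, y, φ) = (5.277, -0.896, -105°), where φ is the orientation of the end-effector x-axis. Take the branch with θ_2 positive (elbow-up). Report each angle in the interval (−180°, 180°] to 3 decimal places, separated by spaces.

wrist centre = target − a_3·(cos φ, sin φ) = (5.7946, 1.0359)
cos θ_2 = (34.6508−4²−9²)/(2·4·9) = -0.8660; θ_2 = 149.9926° (elbow-up)
β = atan2(1.0359,5.7946) = 10.1352°; ψ = atan2(4.5010,-3.7936) = 130.1257°
θ_1 = β − ψ = -119.9905°
θ_3 = φ − θ_1 − θ_2 = -135.0021° (wrapped to (-180°,180°])

-119.991 149.993 -135.002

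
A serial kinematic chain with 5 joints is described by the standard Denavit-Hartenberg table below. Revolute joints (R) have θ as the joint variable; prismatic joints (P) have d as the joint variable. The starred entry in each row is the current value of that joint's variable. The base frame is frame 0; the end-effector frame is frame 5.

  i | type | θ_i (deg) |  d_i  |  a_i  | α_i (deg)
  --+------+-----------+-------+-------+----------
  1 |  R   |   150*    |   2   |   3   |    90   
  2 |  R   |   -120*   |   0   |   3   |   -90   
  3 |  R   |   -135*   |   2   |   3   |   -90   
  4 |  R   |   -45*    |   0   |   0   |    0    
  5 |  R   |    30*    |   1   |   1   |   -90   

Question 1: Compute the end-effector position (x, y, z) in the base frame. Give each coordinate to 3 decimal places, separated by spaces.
after link 1: o_1 = (-2.5981, 1.5000, 2.0000)
after link 2: o_2 = (-1.2990, 0.7500, -0.5981)
after link 3: o_3 = (-2.6569, 3.9835, 0.2390)
after link 4: o_4 = (-2.6569, 3.9835, 0.2390)
after link 5: o_5 = (-2.1456, 5.2934, 0.0888)

-2.146 5.293 0.089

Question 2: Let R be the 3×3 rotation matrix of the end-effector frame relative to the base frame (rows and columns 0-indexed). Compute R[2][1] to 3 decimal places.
0.612

End-effector y-axis (col 1 of R) = (-0.6597,-0.4356,0.6124)
R[2][1] = 0.6124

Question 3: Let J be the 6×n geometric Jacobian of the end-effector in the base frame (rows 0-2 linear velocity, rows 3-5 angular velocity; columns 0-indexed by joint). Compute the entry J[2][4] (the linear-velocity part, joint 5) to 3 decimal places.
0.641

axis z_4 = (0.6597,0.4356,-0.6124); lever o_n−o_4 = (0.5114,1.3099,-0.1503)
cross product → J_v[:, 4] = (0.7367,-0.2140,0.6415)
J_ω[:, 4] = z_4
entry J[2][4] = 0.6415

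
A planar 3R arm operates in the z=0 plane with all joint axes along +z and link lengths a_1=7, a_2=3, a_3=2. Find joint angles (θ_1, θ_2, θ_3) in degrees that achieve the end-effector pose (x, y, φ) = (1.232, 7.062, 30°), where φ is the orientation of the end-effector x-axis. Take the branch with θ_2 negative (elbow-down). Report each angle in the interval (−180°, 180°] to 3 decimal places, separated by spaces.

wrist centre = target − a_3·(cos φ, sin φ) = (-0.5001, 6.0620)
cos θ_2 = (36.9979−7²−3²)/(2·7·3) = -0.5001; θ_2 = -120.0033° (elbow-down)
β = atan2(6.0620,-0.5001) = 94.7156°; ψ = atan2(-2.5980,5.4998) = -25.2849°
θ_1 = β − ψ = 120.0005°
θ_3 = φ − θ_1 − θ_2 = 30.0028° (wrapped to (-180°,180°])

120.000 -120.003 30.003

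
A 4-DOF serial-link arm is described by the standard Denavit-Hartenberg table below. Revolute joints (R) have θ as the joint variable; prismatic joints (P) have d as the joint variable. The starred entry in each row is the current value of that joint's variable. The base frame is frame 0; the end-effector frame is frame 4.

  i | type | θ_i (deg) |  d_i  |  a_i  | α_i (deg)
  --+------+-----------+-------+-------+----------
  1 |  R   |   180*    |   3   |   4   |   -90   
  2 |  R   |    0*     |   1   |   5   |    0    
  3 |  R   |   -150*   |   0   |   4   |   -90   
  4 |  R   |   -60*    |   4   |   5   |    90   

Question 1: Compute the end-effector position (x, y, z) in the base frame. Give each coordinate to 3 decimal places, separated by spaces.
after link 1: o_1 = (-4.0000, 0.0000, 3.0000)
after link 2: o_2 = (-9.0000, -1.0000, 3.0000)
after link 3: o_3 = (-5.5359, -1.0000, 5.0000)
after link 4: o_4 = (-5.3708, -5.3301, 9.7141)

-5.371 -5.330 9.714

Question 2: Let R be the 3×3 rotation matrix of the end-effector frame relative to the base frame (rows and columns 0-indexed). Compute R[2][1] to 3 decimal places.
0.866

End-effector y-axis (col 1 of R) = (-0.5000,0.0000,0.8660)
R[2][1] = 0.8660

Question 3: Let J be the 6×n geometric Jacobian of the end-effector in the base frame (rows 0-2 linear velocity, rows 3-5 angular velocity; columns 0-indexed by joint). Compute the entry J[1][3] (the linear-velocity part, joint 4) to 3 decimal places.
axis z_3 = (-0.5000,0.0000,0.8660); lever o_n−o_3 = (0.1651,-4.3301,4.7141)
cross product → J_v[:, 3] = (3.7500,2.5000,2.1651)
J_ω[:, 3] = z_3
entry J[1][3] = 2.5000

2.500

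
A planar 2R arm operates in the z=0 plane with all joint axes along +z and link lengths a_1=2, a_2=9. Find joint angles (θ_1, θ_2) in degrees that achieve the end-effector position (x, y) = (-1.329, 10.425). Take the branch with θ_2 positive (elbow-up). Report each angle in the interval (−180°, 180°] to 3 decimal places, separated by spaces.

59.981 45.020

cos θ_2 = (110.4469−2²−9²)/(2·2·9) = 0.7069; θ_2 = 45.0202° (elbow-up)
β = atan2(10.4250,-1.3290) = 97.2650°; ψ = atan2(6.3662,8.3617) = 37.2839°
θ_1 = β − ψ = 59.9811°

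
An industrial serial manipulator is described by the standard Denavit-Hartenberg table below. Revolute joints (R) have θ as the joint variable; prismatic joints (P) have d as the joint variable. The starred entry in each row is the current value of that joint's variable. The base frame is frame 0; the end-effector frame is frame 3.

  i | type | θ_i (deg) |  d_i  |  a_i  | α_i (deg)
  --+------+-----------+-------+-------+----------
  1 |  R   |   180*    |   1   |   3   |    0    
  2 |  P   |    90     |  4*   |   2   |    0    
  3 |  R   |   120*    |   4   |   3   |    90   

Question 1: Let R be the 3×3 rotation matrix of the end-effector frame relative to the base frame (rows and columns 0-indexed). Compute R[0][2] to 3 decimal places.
End-effector z-axis (col 2 of R) = (0.5000,-0.8660,0.0000)
R[0][2] = 0.5000

0.500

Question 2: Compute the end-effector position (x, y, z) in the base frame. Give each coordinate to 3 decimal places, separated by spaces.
after link 1: o_1 = (-3.0000, 0.0000, 1.0000)
after link 2: o_2 = (-3.0000, -2.0000, 5.0000)
after link 3: o_3 = (-0.4019, -0.5000, 9.0000)

-0.402 -0.500 9.000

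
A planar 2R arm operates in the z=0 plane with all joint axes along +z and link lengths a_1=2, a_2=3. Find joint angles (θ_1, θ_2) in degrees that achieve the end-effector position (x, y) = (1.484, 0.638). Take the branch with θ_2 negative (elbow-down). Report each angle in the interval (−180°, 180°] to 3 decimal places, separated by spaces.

134.979 -149.985

cos θ_2 = (2.6093−2²−3²)/(2·2·3) = -0.8659; θ_2 = -149.9847° (elbow-down)
β = atan2(0.6380,1.4840) = 23.2638°; ψ = atan2(-1.5007,-0.5977) = -111.7157°
θ_1 = β − ψ = 134.9795°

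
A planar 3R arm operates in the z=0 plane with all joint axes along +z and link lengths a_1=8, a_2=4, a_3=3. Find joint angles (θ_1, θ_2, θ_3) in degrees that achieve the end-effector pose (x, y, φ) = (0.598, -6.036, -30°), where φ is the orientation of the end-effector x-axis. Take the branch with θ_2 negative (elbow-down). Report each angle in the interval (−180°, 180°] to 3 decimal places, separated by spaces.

wrist centre = target − a_3·(cos φ, sin φ) = (-2.0001, -4.5360)
cos θ_2 = (24.5756−8²−4²)/(2·8·4) = -0.8660; θ_2 = -149.9978° (elbow-down)
β = atan2(-4.5360,-2.0001) = -113.7943°; ψ = atan2(-2.0001,4.5360) = -23.7950°
θ_1 = β − ψ = -89.9993°
θ_3 = φ − θ_1 − θ_2 = -150.0029° (wrapped to (-180°,180°])

-89.999 -149.998 -150.003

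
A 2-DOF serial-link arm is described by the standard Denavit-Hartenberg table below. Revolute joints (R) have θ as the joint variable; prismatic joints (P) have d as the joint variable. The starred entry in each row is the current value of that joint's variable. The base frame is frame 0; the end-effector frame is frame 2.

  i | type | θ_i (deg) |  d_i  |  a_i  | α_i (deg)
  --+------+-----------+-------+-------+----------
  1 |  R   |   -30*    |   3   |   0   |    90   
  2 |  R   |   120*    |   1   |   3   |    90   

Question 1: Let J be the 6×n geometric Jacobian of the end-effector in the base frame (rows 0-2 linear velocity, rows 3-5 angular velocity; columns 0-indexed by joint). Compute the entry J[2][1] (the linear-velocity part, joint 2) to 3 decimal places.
axis z_1 = (-0.5000,-0.8660,0.0000); lever o_n−o_1 = (-1.7990,-0.1160,2.5981)
cross product → J_v[:, 1] = (-2.2500,1.2990,-1.5000)
J_ω[:, 1] = z_1
entry J[2][1] = -1.5000

-1.500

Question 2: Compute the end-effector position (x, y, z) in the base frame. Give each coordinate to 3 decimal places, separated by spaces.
-1.799 -0.116 5.598

after link 1: o_1 = (0.0000, 0.0000, 3.0000)
after link 2: o_2 = (-1.7990, -0.1160, 5.5981)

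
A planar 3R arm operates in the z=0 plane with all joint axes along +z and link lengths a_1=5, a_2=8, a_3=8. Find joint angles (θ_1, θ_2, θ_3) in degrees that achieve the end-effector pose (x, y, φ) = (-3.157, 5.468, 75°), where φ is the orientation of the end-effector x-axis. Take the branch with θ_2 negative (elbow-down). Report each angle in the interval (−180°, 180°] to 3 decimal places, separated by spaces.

wrist centre = target − a_3·(cos φ, sin φ) = (-5.2276, -2.2594)
cos θ_2 = (32.4322−5²−8²)/(2·5·8) = -0.7071; θ_2 = -134.9992° (elbow-down)
β = atan2(-2.2594,-5.2276) = -156.6255°; ψ = atan2(-5.6569,-0.6568) = -96.6225°
θ_1 = β − ψ = -60.0030°
θ_3 = φ − θ_1 − θ_2 = -89.9978° (wrapped to (-180°,180°])

-60.003 -134.999 -89.998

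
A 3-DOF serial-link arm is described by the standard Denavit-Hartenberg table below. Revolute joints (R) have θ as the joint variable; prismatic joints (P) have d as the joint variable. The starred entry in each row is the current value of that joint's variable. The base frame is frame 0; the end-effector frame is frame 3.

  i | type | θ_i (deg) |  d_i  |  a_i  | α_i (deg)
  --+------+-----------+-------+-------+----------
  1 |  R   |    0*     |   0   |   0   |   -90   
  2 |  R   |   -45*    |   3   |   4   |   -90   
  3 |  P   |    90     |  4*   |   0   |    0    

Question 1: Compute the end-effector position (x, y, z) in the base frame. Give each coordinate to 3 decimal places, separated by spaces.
5.657 3.000 -0.000

after link 1: o_1 = (0.0000, 0.0000, 0.0000)
after link 2: o_2 = (2.8284, 3.0000, 2.8284)
after link 3: o_3 = (5.6569, 3.0000, -0.0000)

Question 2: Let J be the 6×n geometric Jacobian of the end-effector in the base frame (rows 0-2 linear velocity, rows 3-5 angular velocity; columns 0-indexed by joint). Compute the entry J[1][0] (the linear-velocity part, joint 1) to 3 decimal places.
5.657

axis z_0 = ẑ; lever o_n−o_0 = (5.6569,3.0000,-0.0000)
cross product → J_v[:, 0] = (-3.0000,5.6569,0.0000)
J_ω[:, 0] = z_0
entry J[1][0] = 5.6569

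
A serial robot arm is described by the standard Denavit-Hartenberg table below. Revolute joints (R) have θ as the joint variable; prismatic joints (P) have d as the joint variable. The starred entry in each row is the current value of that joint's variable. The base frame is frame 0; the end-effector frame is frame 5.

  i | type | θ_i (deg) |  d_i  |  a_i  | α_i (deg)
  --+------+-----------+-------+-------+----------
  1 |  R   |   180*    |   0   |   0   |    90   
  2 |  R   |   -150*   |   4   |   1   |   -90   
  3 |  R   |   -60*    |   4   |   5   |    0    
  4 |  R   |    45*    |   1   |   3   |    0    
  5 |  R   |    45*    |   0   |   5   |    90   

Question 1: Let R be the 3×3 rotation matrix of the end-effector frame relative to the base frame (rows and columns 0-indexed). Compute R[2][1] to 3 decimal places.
-0.866

End-effector y-axis (col 1 of R) = (-0.5000,0.0000,-0.8660)
R[2][1] = -0.8660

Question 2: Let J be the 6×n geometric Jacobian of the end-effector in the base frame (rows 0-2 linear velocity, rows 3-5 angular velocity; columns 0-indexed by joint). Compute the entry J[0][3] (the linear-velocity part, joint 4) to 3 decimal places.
-1.493

axis z_3 = (-0.5000,0.0000,-0.8660); lever o_n−o_3 = (5.7595,-1.7235,-4.4800)
cross product → J_v[:, 3] = (-1.4926,-7.2279,0.8618)
J_ω[:, 3] = z_3
entry J[0][3] = -1.4926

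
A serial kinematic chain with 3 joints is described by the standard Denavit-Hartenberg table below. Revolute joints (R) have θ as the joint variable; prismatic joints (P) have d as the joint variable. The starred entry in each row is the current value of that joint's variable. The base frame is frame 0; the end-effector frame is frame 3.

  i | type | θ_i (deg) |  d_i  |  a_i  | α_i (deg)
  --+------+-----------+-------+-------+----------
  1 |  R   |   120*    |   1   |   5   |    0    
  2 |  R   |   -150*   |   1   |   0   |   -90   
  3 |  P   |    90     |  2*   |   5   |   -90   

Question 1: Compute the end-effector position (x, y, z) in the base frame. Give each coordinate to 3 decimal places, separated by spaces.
-1.500 6.062 -3.000

after link 1: o_1 = (-2.5000, 4.3301, 1.0000)
after link 2: o_2 = (-2.5000, 4.3301, 2.0000)
after link 3: o_3 = (-1.5000, 6.0622, -3.0000)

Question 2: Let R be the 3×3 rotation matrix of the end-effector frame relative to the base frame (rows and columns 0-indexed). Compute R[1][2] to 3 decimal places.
End-effector z-axis (col 2 of R) = (-0.8660,0.5000,-0.0000)
R[1][2] = 0.5000

0.500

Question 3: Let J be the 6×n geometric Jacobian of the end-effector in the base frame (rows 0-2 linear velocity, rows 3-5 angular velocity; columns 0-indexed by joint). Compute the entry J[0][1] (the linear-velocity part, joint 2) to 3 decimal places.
axis z_1 = (0.0000,0.0000,1.0000); lever o_n−o_1 = (1.0000,1.7321,-4.0000)
cross product → J_v[:, 1] = (-1.7321,1.0000,0.0000)
J_ω[:, 1] = z_1
entry J[0][1] = -1.7321

-1.732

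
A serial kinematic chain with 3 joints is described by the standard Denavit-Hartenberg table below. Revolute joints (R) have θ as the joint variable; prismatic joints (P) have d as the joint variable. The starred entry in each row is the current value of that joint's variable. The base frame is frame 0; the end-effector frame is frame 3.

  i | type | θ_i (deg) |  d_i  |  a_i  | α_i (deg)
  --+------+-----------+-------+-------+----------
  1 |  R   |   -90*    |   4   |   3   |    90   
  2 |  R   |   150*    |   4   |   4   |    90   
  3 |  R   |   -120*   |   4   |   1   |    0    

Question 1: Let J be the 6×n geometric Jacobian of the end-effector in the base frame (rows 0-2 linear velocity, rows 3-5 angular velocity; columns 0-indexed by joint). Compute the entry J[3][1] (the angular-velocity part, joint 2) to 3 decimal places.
-1.000

axis z_1 = (-1.0000,-0.0000,0.0000); lever o_n−o_1 = (-3.1340,1.0311,5.2141)
cross product → J_v[:, 1] = (-0.0000,5.2141,-1.0311)
J_ω[:, 1] = z_1
entry J[3][1] = -1.0000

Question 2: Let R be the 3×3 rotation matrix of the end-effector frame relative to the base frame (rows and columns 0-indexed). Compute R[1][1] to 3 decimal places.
End-effector y-axis (col 1 of R) = (0.5000,0.7500,0.4330)
R[1][1] = 0.7500

0.750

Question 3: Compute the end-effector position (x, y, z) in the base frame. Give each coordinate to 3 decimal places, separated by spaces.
-3.134 -1.969 9.214

after link 1: o_1 = (0.0000, -3.0000, 4.0000)
after link 2: o_2 = (-4.0000, 0.4641, 6.0000)
after link 3: o_3 = (-3.1340, -1.9689, 9.2141)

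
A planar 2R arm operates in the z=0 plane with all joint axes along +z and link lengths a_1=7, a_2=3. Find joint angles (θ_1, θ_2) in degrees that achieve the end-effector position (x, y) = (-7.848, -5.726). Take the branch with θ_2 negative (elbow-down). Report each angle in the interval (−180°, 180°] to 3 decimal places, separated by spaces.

cos θ_2 = (94.3782−7²−3²)/(2·7·3) = 0.8661; θ_2 = -29.9860° (elbow-down)
β = atan2(-5.7260,-7.8480) = -143.8850°; ψ = atan2(-1.4994,9.5984) = -8.8784°
θ_1 = β − ψ = -135.0066°

-135.007 -29.986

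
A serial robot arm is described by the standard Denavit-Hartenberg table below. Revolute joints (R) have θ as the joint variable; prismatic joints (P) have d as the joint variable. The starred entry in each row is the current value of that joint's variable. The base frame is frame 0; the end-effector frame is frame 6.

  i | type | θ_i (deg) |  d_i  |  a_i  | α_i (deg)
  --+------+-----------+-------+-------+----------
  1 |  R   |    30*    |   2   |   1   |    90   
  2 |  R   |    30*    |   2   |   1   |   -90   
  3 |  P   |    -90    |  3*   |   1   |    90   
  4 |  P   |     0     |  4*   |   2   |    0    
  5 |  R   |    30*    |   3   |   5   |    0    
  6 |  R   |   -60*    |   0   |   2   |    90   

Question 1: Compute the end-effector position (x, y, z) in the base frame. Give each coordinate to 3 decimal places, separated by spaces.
after link 1: o_1 = (0.8660, 0.5000, 2.0000)
after link 2: o_2 = (2.6160, -0.7990, 2.5000)
after link 3: o_3 = (1.8170, -2.4151, 5.0981)
after link 4: o_4 = (-0.1830, -5.8792, 3.0981)
after link 5: o_5 = (-1.3505, -11.5532, 3.7631)
after link 6: o_6 = (-0.0514, -12.8032, 2.8971)

-0.051 -12.803 2.897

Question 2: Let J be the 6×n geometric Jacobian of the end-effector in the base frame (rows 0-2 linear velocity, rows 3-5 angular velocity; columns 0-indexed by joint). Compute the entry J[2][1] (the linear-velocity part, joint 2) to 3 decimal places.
axis z_1 = (0.5000,-0.8660,0.0000); lever o_n−o_1 = (-0.9175,-13.3032,0.8971)
cross product → J_v[:, 1] = (-0.7769,-0.4486,-7.4462)
J_ω[:, 1] = z_1
entry J[2][1] = -7.4462

-7.446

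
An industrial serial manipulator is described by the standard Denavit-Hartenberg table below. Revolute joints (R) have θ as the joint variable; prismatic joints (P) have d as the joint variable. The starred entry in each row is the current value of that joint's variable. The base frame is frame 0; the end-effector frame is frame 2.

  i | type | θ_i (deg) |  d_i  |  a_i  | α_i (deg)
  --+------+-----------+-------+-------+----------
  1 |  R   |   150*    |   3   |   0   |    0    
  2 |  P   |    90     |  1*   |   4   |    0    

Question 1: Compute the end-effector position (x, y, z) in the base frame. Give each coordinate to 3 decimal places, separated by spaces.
after link 1: o_1 = (0.0000, 0.0000, 3.0000)
after link 2: o_2 = (-2.0000, -3.4641, 4.0000)

-2.000 -3.464 4.000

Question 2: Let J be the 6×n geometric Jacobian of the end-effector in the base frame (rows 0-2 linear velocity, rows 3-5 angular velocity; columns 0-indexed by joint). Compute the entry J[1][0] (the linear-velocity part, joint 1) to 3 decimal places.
axis z_0 = ẑ; lever o_n−o_0 = (-2.0000,-3.4641,4.0000)
cross product → J_v[:, 0] = (3.4641,-2.0000,0.0000)
J_ω[:, 0] = z_0
entry J[1][0] = -2.0000

-2.000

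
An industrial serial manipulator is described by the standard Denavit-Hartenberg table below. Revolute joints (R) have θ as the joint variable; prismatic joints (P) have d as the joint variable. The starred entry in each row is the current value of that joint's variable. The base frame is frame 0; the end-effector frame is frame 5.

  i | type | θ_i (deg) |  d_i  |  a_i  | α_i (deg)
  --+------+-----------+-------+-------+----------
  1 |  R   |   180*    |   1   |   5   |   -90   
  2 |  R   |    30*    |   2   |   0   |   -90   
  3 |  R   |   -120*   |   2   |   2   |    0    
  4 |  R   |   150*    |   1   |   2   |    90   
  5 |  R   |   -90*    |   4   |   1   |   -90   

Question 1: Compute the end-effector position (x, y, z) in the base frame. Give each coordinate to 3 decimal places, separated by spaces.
after link 1: o_1 = (-5.0000, 0.0000, 1.0000)
after link 2: o_2 = (-5.0000, -2.0000, 1.0000)
after link 3: o_3 = (-3.1340, -3.7321, -0.2321)
after link 4: o_4 = (-4.1340, -2.7321, -1.9641)
after link 5: o_5 = (-6.3660, -6.1962, -2.0981)

-6.366 -6.196 -2.098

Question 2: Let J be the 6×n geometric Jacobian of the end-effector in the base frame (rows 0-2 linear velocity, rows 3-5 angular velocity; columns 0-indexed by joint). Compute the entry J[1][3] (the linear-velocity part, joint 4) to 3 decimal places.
axis z_3 = (0.5000,-0.0000,-0.8660); lever o_n−o_3 = (-3.2321,-2.4641,-1.8660)
cross product → J_v[:, 3] = (-2.1340,3.7321,-1.2321)
J_ω[:, 3] = z_3
entry J[1][3] = 3.7321

3.732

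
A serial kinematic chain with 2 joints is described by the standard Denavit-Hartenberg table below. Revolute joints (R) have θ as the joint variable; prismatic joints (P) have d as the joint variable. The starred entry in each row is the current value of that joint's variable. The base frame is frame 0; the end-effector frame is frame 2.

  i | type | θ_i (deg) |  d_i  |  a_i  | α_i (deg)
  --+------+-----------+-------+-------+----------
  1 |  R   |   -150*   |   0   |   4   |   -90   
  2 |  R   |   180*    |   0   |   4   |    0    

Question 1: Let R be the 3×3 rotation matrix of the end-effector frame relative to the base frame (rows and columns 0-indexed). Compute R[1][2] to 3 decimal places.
-0.866

End-effector z-axis (col 2 of R) = (0.5000,-0.8660,0.0000)
R[1][2] = -0.8660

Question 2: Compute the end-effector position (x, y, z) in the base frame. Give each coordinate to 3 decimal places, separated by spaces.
after link 1: o_1 = (-3.4641, -2.0000, 0.0000)
after link 2: o_2 = (0.0000, -0.0000, -0.0000)

0.000 -0.000 -0.000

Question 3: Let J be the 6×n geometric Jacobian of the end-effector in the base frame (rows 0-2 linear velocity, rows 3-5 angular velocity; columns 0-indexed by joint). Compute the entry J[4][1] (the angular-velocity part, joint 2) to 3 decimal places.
-0.866

axis z_1 = (0.5000,-0.8660,0.0000); lever o_n−o_1 = (3.4641,2.0000,-0.0000)
cross product → J_v[:, 1] = (0.0000,0.0000,4.0000)
J_ω[:, 1] = z_1
entry J[4][1] = -0.8660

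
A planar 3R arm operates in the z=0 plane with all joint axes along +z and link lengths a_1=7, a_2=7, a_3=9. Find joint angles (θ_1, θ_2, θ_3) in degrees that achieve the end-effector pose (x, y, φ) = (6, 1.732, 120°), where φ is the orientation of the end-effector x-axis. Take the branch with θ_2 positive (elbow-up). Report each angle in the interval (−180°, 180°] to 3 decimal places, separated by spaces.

-60.000 60.000 120.000

wrist centre = target − a_3·(cos φ, sin φ) = (10.5000, -6.0622)
cos θ_2 = (147.0006−7²−7²)/(2·7·7) = 0.5000; θ_2 = 59.9996° (elbow-up)
β = atan2(-6.0622,10.5000) = -30.0002°; ψ = atan2(6.0622,10.5000) = 29.9998°
θ_1 = β − ψ = -60.0000°
θ_3 = φ − θ_1 − θ_2 = 120.0004° (wrapped to (-180°,180°])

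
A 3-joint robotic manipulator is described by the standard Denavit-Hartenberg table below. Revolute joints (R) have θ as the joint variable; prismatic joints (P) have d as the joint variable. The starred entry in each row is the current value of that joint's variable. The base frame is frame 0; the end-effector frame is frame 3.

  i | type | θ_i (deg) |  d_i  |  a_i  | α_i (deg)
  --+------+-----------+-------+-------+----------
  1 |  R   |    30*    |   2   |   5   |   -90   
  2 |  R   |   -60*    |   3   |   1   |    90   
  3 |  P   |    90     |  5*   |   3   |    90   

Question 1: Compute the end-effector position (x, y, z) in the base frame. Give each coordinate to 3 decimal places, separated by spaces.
after link 1: o_1 = (4.3301, 2.5000, 2.0000)
after link 2: o_2 = (3.2631, 5.3481, 2.8660)
after link 3: o_3 = (-1.9869, 5.7811, 5.3660)

-1.987 5.781 5.366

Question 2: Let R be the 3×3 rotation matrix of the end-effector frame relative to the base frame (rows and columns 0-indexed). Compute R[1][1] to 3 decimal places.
End-effector y-axis (col 1 of R) = (-0.7500,-0.4330,0.5000)
R[1][1] = -0.4330

-0.433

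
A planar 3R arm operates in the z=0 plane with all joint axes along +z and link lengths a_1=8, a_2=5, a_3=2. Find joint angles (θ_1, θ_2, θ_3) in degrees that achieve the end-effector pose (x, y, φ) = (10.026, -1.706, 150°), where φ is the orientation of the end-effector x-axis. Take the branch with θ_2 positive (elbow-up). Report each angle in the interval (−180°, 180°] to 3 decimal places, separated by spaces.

wrist centre = target − a_3·(cos φ, sin φ) = (11.7581, -2.7060)
cos θ_2 = (145.5742−8²−5²)/(2·8·5) = 0.7072; θ_2 = 44.9943° (elbow-up)
β = atan2(-2.7060,11.7581) = -12.9604°; ψ = atan2(3.5352,11.5359) = 17.0377°
θ_1 = β − ψ = -29.9981°
θ_3 = φ − θ_1 − θ_2 = 135.0038° (wrapped to (-180°,180°])

-29.998 44.994 135.004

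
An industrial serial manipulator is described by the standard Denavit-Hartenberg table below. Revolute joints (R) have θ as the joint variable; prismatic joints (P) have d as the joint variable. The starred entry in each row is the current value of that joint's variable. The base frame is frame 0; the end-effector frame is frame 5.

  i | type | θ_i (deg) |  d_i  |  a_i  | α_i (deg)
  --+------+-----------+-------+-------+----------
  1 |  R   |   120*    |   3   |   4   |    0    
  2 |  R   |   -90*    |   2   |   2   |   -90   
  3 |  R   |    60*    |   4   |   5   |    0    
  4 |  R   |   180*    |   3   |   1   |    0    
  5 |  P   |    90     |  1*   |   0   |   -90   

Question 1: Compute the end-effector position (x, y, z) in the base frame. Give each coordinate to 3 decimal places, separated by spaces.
after link 1: o_1 = (-2.0000, 3.4641, 3.0000)
after link 2: o_2 = (-0.2679, 4.4641, 5.0000)
after link 3: o_3 = (-0.1029, 9.1782, 0.6699)
after link 4: o_4 = (-2.0359, 11.5263, 1.5359)
after link 5: o_5 = (-2.5359, 12.3923, 1.5359)

-2.536 12.392 1.536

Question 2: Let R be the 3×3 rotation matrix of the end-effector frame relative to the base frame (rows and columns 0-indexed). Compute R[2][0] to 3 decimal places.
0.500

End-effector x-axis (col 0 of R) = (0.7500,0.4330,0.5000)
R[2][0] = 0.5000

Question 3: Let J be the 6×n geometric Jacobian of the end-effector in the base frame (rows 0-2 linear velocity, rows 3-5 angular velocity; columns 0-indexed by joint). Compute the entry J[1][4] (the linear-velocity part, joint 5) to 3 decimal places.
prismatic axis z_4 = (-0.5000,0.8660,0.0000)
J_v[:, 4] = z_4; J_ω[:, 4] = (0,0,0)
entry J[1][4] = 0.8660

0.866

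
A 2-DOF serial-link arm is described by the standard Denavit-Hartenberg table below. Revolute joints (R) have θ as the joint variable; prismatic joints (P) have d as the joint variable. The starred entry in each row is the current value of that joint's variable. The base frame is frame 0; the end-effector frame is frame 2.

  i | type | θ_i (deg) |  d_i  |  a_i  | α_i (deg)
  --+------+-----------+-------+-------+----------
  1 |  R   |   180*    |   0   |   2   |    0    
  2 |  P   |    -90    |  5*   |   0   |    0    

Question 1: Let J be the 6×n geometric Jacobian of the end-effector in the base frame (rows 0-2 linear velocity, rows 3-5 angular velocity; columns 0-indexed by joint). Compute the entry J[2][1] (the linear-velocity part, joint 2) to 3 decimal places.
1.000

prismatic axis z_1 = (0.0000,0.0000,1.0000)
J_v[:, 1] = z_1; J_ω[:, 1] = (0,0,0)
entry J[2][1] = 1.0000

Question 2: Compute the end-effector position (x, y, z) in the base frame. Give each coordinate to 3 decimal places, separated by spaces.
after link 1: o_1 = (-2.0000, 0.0000, 0.0000)
after link 2: o_2 = (-2.0000, 0.0000, 5.0000)

-2.000 0.000 5.000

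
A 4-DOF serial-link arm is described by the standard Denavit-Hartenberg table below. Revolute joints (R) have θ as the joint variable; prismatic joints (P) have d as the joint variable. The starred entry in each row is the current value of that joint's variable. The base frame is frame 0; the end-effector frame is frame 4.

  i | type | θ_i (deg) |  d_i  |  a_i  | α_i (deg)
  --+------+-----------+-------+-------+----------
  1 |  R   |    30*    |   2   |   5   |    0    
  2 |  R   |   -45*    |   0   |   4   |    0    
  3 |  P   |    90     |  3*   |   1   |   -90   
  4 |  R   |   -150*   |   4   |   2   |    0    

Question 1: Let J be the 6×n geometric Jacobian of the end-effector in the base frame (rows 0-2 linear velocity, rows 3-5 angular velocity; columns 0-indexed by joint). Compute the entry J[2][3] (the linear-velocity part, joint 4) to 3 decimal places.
1.732

axis z_3 = (-0.9659,0.2588,0.0000); lever o_n−o_3 = (-4.3120,-0.6378,1.0000)
cross product → J_v[:, 3] = (0.2588,0.9659,1.7321)
J_ω[:, 3] = z_3
entry J[2][3] = 1.7321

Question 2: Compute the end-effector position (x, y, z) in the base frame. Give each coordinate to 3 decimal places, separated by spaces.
after link 1: o_1 = (4.3301, 2.5000, 2.0000)
after link 2: o_2 = (8.1938, 1.4647, 2.0000)
after link 3: o_3 = (8.4526, 2.4306, 5.0000)
after link 4: o_4 = (4.1407, 1.7929, 6.0000)

4.141 1.793 6.000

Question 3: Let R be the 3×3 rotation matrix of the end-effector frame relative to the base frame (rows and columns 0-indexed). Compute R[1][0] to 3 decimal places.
End-effector x-axis (col 0 of R) = (-0.2241,-0.8365,0.5000)
R[1][0] = -0.8365

-0.837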